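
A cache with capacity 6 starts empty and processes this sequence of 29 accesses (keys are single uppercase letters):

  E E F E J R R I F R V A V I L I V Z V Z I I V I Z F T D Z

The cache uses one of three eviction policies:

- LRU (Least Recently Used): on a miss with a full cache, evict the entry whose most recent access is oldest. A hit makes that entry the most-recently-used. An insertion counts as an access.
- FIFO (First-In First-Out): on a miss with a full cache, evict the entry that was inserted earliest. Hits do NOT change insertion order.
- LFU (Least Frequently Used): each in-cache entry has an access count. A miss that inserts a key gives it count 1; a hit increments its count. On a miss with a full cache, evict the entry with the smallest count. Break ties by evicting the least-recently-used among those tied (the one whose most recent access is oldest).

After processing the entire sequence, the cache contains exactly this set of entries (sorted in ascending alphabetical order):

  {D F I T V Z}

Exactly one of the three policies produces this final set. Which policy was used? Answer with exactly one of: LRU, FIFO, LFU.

Simulating under each policy and comparing final sets:
  LRU: final set = {D F I T V Z} -> MATCHES target
  FIFO: final set = {A D F L T Z} -> differs
  LFU: final set = {D F I R V Z} -> differs
Only LRU produces the target set.

Answer: LRU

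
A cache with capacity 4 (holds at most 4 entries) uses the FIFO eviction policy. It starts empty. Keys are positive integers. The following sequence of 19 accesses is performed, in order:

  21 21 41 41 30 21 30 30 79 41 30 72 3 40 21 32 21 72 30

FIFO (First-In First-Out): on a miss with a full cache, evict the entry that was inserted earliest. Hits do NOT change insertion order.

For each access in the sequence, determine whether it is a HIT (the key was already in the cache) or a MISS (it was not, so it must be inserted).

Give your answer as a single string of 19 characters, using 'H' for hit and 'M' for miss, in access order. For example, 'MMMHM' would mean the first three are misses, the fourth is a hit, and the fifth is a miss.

Answer: MHMHMHHHMHHMMMMMHMM

Derivation:
FIFO simulation (capacity=4):
  1. access 21: MISS. Cache (old->new): [21]
  2. access 21: HIT. Cache (old->new): [21]
  3. access 41: MISS. Cache (old->new): [21 41]
  4. access 41: HIT. Cache (old->new): [21 41]
  5. access 30: MISS. Cache (old->new): [21 41 30]
  6. access 21: HIT. Cache (old->new): [21 41 30]
  7. access 30: HIT. Cache (old->new): [21 41 30]
  8. access 30: HIT. Cache (old->new): [21 41 30]
  9. access 79: MISS. Cache (old->new): [21 41 30 79]
  10. access 41: HIT. Cache (old->new): [21 41 30 79]
  11. access 30: HIT. Cache (old->new): [21 41 30 79]
  12. access 72: MISS, evict 21. Cache (old->new): [41 30 79 72]
  13. access 3: MISS, evict 41. Cache (old->new): [30 79 72 3]
  14. access 40: MISS, evict 30. Cache (old->new): [79 72 3 40]
  15. access 21: MISS, evict 79. Cache (old->new): [72 3 40 21]
  16. access 32: MISS, evict 72. Cache (old->new): [3 40 21 32]
  17. access 21: HIT. Cache (old->new): [3 40 21 32]
  18. access 72: MISS, evict 3. Cache (old->new): [40 21 32 72]
  19. access 30: MISS, evict 40. Cache (old->new): [21 32 72 30]
Total: 8 hits, 11 misses, 7 evictions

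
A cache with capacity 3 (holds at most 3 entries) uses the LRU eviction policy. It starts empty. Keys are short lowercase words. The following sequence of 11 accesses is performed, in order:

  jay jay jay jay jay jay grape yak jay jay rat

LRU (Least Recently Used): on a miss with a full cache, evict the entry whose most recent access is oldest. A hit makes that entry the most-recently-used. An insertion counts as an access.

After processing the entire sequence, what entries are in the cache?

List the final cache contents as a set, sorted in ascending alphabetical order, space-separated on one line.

LRU simulation (capacity=3):
  1. access jay: MISS. Cache (LRU->MRU): [jay]
  2. access jay: HIT. Cache (LRU->MRU): [jay]
  3. access jay: HIT. Cache (LRU->MRU): [jay]
  4. access jay: HIT. Cache (LRU->MRU): [jay]
  5. access jay: HIT. Cache (LRU->MRU): [jay]
  6. access jay: HIT. Cache (LRU->MRU): [jay]
  7. access grape: MISS. Cache (LRU->MRU): [jay grape]
  8. access yak: MISS. Cache (LRU->MRU): [jay grape yak]
  9. access jay: HIT. Cache (LRU->MRU): [grape yak jay]
  10. access jay: HIT. Cache (LRU->MRU): [grape yak jay]
  11. access rat: MISS, evict grape. Cache (LRU->MRU): [yak jay rat]
Total: 7 hits, 4 misses, 1 evictions

Answer: jay rat yak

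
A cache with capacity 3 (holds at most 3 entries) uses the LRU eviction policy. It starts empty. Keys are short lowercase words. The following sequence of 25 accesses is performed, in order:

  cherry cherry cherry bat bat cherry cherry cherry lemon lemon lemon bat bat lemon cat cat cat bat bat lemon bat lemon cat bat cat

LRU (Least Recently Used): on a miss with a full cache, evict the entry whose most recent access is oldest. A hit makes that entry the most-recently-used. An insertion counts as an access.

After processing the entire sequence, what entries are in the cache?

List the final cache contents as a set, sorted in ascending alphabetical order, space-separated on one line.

Answer: bat cat lemon

Derivation:
LRU simulation (capacity=3):
  1. access cherry: MISS. Cache (LRU->MRU): [cherry]
  2. access cherry: HIT. Cache (LRU->MRU): [cherry]
  3. access cherry: HIT. Cache (LRU->MRU): [cherry]
  4. access bat: MISS. Cache (LRU->MRU): [cherry bat]
  5. access bat: HIT. Cache (LRU->MRU): [cherry bat]
  6. access cherry: HIT. Cache (LRU->MRU): [bat cherry]
  7. access cherry: HIT. Cache (LRU->MRU): [bat cherry]
  8. access cherry: HIT. Cache (LRU->MRU): [bat cherry]
  9. access lemon: MISS. Cache (LRU->MRU): [bat cherry lemon]
  10. access lemon: HIT. Cache (LRU->MRU): [bat cherry lemon]
  11. access lemon: HIT. Cache (LRU->MRU): [bat cherry lemon]
  12. access bat: HIT. Cache (LRU->MRU): [cherry lemon bat]
  13. access bat: HIT. Cache (LRU->MRU): [cherry lemon bat]
  14. access lemon: HIT. Cache (LRU->MRU): [cherry bat lemon]
  15. access cat: MISS, evict cherry. Cache (LRU->MRU): [bat lemon cat]
  16. access cat: HIT. Cache (LRU->MRU): [bat lemon cat]
  17. access cat: HIT. Cache (LRU->MRU): [bat lemon cat]
  18. access bat: HIT. Cache (LRU->MRU): [lemon cat bat]
  19. access bat: HIT. Cache (LRU->MRU): [lemon cat bat]
  20. access lemon: HIT. Cache (LRU->MRU): [cat bat lemon]
  21. access bat: HIT. Cache (LRU->MRU): [cat lemon bat]
  22. access lemon: HIT. Cache (LRU->MRU): [cat bat lemon]
  23. access cat: HIT. Cache (LRU->MRU): [bat lemon cat]
  24. access bat: HIT. Cache (LRU->MRU): [lemon cat bat]
  25. access cat: HIT. Cache (LRU->MRU): [lemon bat cat]
Total: 21 hits, 4 misses, 1 evictions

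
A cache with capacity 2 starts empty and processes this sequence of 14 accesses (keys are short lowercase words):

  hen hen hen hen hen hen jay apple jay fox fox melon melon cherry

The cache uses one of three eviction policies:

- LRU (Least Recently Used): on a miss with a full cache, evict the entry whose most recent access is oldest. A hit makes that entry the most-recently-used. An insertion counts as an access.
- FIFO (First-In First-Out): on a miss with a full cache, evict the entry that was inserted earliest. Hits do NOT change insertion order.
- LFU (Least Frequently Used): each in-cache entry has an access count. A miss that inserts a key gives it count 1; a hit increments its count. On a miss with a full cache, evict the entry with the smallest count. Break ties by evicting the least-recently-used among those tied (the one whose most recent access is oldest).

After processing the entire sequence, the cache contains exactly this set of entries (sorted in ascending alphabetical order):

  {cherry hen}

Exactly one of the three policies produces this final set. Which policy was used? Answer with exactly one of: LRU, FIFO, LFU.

Simulating under each policy and comparing final sets:
  LRU: final set = {cherry melon} -> differs
  FIFO: final set = {cherry melon} -> differs
  LFU: final set = {cherry hen} -> MATCHES target
Only LFU produces the target set.

Answer: LFU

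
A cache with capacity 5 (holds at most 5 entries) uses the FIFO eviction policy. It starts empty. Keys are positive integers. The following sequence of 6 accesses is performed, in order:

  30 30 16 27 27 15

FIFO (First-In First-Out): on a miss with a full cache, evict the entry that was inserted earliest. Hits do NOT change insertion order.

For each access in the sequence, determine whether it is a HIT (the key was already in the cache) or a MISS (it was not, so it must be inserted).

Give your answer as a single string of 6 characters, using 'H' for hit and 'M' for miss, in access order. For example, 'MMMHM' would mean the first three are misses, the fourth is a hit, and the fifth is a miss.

FIFO simulation (capacity=5):
  1. access 30: MISS. Cache (old->new): [30]
  2. access 30: HIT. Cache (old->new): [30]
  3. access 16: MISS. Cache (old->new): [30 16]
  4. access 27: MISS. Cache (old->new): [30 16 27]
  5. access 27: HIT. Cache (old->new): [30 16 27]
  6. access 15: MISS. Cache (old->new): [30 16 27 15]
Total: 2 hits, 4 misses, 0 evictions

Answer: MHMMHM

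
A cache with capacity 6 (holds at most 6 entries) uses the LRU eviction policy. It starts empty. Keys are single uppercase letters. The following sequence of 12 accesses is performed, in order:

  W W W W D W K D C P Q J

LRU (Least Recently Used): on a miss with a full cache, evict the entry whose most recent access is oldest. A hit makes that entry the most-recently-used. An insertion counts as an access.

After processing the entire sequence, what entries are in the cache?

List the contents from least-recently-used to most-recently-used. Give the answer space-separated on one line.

Answer: K D C P Q J

Derivation:
LRU simulation (capacity=6):
  1. access W: MISS. Cache (LRU->MRU): [W]
  2. access W: HIT. Cache (LRU->MRU): [W]
  3. access W: HIT. Cache (LRU->MRU): [W]
  4. access W: HIT. Cache (LRU->MRU): [W]
  5. access D: MISS. Cache (LRU->MRU): [W D]
  6. access W: HIT. Cache (LRU->MRU): [D W]
  7. access K: MISS. Cache (LRU->MRU): [D W K]
  8. access D: HIT. Cache (LRU->MRU): [W K D]
  9. access C: MISS. Cache (LRU->MRU): [W K D C]
  10. access P: MISS. Cache (LRU->MRU): [W K D C P]
  11. access Q: MISS. Cache (LRU->MRU): [W K D C P Q]
  12. access J: MISS, evict W. Cache (LRU->MRU): [K D C P Q J]
Total: 5 hits, 7 misses, 1 evictions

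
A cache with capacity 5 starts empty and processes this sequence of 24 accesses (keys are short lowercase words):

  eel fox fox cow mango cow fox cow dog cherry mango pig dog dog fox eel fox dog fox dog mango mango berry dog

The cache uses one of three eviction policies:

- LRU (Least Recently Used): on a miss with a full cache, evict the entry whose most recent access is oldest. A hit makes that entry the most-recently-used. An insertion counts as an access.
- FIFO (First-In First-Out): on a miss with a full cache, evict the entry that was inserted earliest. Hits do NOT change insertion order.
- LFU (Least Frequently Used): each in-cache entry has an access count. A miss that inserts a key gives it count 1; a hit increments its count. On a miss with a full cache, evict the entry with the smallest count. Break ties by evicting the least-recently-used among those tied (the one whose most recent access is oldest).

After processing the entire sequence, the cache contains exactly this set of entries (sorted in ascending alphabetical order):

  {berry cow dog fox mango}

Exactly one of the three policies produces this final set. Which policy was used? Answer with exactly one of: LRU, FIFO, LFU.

Answer: LFU

Derivation:
Simulating under each policy and comparing final sets:
  LRU: final set = {berry dog eel fox mango} -> differs
  FIFO: final set = {berry dog eel fox mango} -> differs
  LFU: final set = {berry cow dog fox mango} -> MATCHES target
Only LFU produces the target set.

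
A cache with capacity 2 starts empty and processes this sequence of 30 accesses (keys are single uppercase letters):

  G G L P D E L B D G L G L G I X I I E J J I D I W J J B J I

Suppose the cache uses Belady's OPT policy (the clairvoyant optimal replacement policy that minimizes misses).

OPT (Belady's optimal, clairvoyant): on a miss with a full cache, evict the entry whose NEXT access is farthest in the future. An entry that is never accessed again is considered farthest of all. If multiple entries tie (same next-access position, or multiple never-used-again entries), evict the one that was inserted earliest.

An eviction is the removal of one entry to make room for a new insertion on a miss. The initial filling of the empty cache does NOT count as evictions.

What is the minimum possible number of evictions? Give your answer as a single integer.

Answer: 15

Derivation:
OPT (Belady) simulation (capacity=2):
  1. access G: MISS. Cache: [G]
  2. access G: HIT. Next use of G: step 10. Cache: [G]
  3. access L: MISS. Cache: [G L]
  4. access P: MISS, evict G (next use: step 10). Cache: [L P]
  5. access D: MISS, evict P (next use: never). Cache: [L D]
  6. access E: MISS, evict D (next use: step 9). Cache: [L E]
  7. access L: HIT. Next use of L: step 11. Cache: [L E]
  8. access B: MISS, evict E (next use: step 19). Cache: [L B]
  9. access D: MISS, evict B (next use: step 28). Cache: [L D]
  10. access G: MISS, evict D (next use: step 23). Cache: [L G]
  11. access L: HIT. Next use of L: step 13. Cache: [L G]
  12. access G: HIT. Next use of G: step 14. Cache: [L G]
  13. access L: HIT. Next use of L: never. Cache: [L G]
  14. access G: HIT. Next use of G: never. Cache: [L G]
  15. access I: MISS, evict L (next use: never). Cache: [G I]
  16. access X: MISS, evict G (next use: never). Cache: [I X]
  17. access I: HIT. Next use of I: step 18. Cache: [I X]
  18. access I: HIT. Next use of I: step 22. Cache: [I X]
  19. access E: MISS, evict X (next use: never). Cache: [I E]
  20. access J: MISS, evict E (next use: never). Cache: [I J]
  21. access J: HIT. Next use of J: step 26. Cache: [I J]
  22. access I: HIT. Next use of I: step 24. Cache: [I J]
  23. access D: MISS, evict J (next use: step 26). Cache: [I D]
  24. access I: HIT. Next use of I: step 30. Cache: [I D]
  25. access W: MISS, evict D (next use: never). Cache: [I W]
  26. access J: MISS, evict W (next use: never). Cache: [I J]
  27. access J: HIT. Next use of J: step 29. Cache: [I J]
  28. access B: MISS, evict I (next use: step 30). Cache: [J B]
  29. access J: HIT. Next use of J: never. Cache: [J B]
  30. access I: MISS, evict J (next use: never). Cache: [B I]
Total: 13 hits, 17 misses, 15 evictions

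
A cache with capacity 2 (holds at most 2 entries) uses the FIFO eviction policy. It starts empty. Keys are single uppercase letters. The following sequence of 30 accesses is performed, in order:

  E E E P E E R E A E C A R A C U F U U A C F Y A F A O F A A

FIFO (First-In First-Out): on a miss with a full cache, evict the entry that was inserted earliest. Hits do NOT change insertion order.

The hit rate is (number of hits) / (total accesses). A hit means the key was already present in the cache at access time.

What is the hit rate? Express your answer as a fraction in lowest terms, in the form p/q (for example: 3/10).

Answer: 11/30

Derivation:
FIFO simulation (capacity=2):
  1. access E: MISS. Cache (old->new): [E]
  2. access E: HIT. Cache (old->new): [E]
  3. access E: HIT. Cache (old->new): [E]
  4. access P: MISS. Cache (old->new): [E P]
  5. access E: HIT. Cache (old->new): [E P]
  6. access E: HIT. Cache (old->new): [E P]
  7. access R: MISS, evict E. Cache (old->new): [P R]
  8. access E: MISS, evict P. Cache (old->new): [R E]
  9. access A: MISS, evict R. Cache (old->new): [E A]
  10. access E: HIT. Cache (old->new): [E A]
  11. access C: MISS, evict E. Cache (old->new): [A C]
  12. access A: HIT. Cache (old->new): [A C]
  13. access R: MISS, evict A. Cache (old->new): [C R]
  14. access A: MISS, evict C. Cache (old->new): [R A]
  15. access C: MISS, evict R. Cache (old->new): [A C]
  16. access U: MISS, evict A. Cache (old->new): [C U]
  17. access F: MISS, evict C. Cache (old->new): [U F]
  18. access U: HIT. Cache (old->new): [U F]
  19. access U: HIT. Cache (old->new): [U F]
  20. access A: MISS, evict U. Cache (old->new): [F A]
  21. access C: MISS, evict F. Cache (old->new): [A C]
  22. access F: MISS, evict A. Cache (old->new): [C F]
  23. access Y: MISS, evict C. Cache (old->new): [F Y]
  24. access A: MISS, evict F. Cache (old->new): [Y A]
  25. access F: MISS, evict Y. Cache (old->new): [A F]
  26. access A: HIT. Cache (old->new): [A F]
  27. access O: MISS, evict A. Cache (old->new): [F O]
  28. access F: HIT. Cache (old->new): [F O]
  29. access A: MISS, evict F. Cache (old->new): [O A]
  30. access A: HIT. Cache (old->new): [O A]
Total: 11 hits, 19 misses, 17 evictions

Hit rate = 11/30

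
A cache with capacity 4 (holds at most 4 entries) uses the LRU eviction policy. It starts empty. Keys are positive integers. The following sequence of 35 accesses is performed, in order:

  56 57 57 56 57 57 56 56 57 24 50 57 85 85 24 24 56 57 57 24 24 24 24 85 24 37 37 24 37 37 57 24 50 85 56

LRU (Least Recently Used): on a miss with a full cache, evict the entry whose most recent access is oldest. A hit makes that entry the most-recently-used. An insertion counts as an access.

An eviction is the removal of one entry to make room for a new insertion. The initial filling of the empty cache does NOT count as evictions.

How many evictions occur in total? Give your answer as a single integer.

Answer: 6

Derivation:
LRU simulation (capacity=4):
  1. access 56: MISS. Cache (LRU->MRU): [56]
  2. access 57: MISS. Cache (LRU->MRU): [56 57]
  3. access 57: HIT. Cache (LRU->MRU): [56 57]
  4. access 56: HIT. Cache (LRU->MRU): [57 56]
  5. access 57: HIT. Cache (LRU->MRU): [56 57]
  6. access 57: HIT. Cache (LRU->MRU): [56 57]
  7. access 56: HIT. Cache (LRU->MRU): [57 56]
  8. access 56: HIT. Cache (LRU->MRU): [57 56]
  9. access 57: HIT. Cache (LRU->MRU): [56 57]
  10. access 24: MISS. Cache (LRU->MRU): [56 57 24]
  11. access 50: MISS. Cache (LRU->MRU): [56 57 24 50]
  12. access 57: HIT. Cache (LRU->MRU): [56 24 50 57]
  13. access 85: MISS, evict 56. Cache (LRU->MRU): [24 50 57 85]
  14. access 85: HIT. Cache (LRU->MRU): [24 50 57 85]
  15. access 24: HIT. Cache (LRU->MRU): [50 57 85 24]
  16. access 24: HIT. Cache (LRU->MRU): [50 57 85 24]
  17. access 56: MISS, evict 50. Cache (LRU->MRU): [57 85 24 56]
  18. access 57: HIT. Cache (LRU->MRU): [85 24 56 57]
  19. access 57: HIT. Cache (LRU->MRU): [85 24 56 57]
  20. access 24: HIT. Cache (LRU->MRU): [85 56 57 24]
  21. access 24: HIT. Cache (LRU->MRU): [85 56 57 24]
  22. access 24: HIT. Cache (LRU->MRU): [85 56 57 24]
  23. access 24: HIT. Cache (LRU->MRU): [85 56 57 24]
  24. access 85: HIT. Cache (LRU->MRU): [56 57 24 85]
  25. access 24: HIT. Cache (LRU->MRU): [56 57 85 24]
  26. access 37: MISS, evict 56. Cache (LRU->MRU): [57 85 24 37]
  27. access 37: HIT. Cache (LRU->MRU): [57 85 24 37]
  28. access 24: HIT. Cache (LRU->MRU): [57 85 37 24]
  29. access 37: HIT. Cache (LRU->MRU): [57 85 24 37]
  30. access 37: HIT. Cache (LRU->MRU): [57 85 24 37]
  31. access 57: HIT. Cache (LRU->MRU): [85 24 37 57]
  32. access 24: HIT. Cache (LRU->MRU): [85 37 57 24]
  33. access 50: MISS, evict 85. Cache (LRU->MRU): [37 57 24 50]
  34. access 85: MISS, evict 37. Cache (LRU->MRU): [57 24 50 85]
  35. access 56: MISS, evict 57. Cache (LRU->MRU): [24 50 85 56]
Total: 25 hits, 10 misses, 6 evictions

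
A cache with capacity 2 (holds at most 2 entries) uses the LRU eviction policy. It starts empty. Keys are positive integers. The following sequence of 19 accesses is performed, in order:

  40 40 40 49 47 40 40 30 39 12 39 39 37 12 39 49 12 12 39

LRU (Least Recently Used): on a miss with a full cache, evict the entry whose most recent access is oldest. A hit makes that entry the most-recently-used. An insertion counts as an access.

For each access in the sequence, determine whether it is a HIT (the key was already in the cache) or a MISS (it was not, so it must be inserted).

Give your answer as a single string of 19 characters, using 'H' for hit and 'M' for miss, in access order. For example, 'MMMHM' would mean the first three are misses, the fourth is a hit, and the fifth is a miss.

LRU simulation (capacity=2):
  1. access 40: MISS. Cache (LRU->MRU): [40]
  2. access 40: HIT. Cache (LRU->MRU): [40]
  3. access 40: HIT. Cache (LRU->MRU): [40]
  4. access 49: MISS. Cache (LRU->MRU): [40 49]
  5. access 47: MISS, evict 40. Cache (LRU->MRU): [49 47]
  6. access 40: MISS, evict 49. Cache (LRU->MRU): [47 40]
  7. access 40: HIT. Cache (LRU->MRU): [47 40]
  8. access 30: MISS, evict 47. Cache (LRU->MRU): [40 30]
  9. access 39: MISS, evict 40. Cache (LRU->MRU): [30 39]
  10. access 12: MISS, evict 30. Cache (LRU->MRU): [39 12]
  11. access 39: HIT. Cache (LRU->MRU): [12 39]
  12. access 39: HIT. Cache (LRU->MRU): [12 39]
  13. access 37: MISS, evict 12. Cache (LRU->MRU): [39 37]
  14. access 12: MISS, evict 39. Cache (LRU->MRU): [37 12]
  15. access 39: MISS, evict 37. Cache (LRU->MRU): [12 39]
  16. access 49: MISS, evict 12. Cache (LRU->MRU): [39 49]
  17. access 12: MISS, evict 39. Cache (LRU->MRU): [49 12]
  18. access 12: HIT. Cache (LRU->MRU): [49 12]
  19. access 39: MISS, evict 49. Cache (LRU->MRU): [12 39]
Total: 6 hits, 13 misses, 11 evictions

Answer: MHHMMMHMMMHHMMMMMHM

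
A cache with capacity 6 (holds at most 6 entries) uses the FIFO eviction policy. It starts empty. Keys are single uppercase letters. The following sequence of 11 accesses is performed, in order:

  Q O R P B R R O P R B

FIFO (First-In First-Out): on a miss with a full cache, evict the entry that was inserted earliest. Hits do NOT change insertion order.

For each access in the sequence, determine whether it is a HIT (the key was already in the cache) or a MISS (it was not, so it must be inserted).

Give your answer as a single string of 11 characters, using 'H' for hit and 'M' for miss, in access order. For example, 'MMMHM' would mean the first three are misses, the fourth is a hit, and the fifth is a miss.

Answer: MMMMMHHHHHH

Derivation:
FIFO simulation (capacity=6):
  1. access Q: MISS. Cache (old->new): [Q]
  2. access O: MISS. Cache (old->new): [Q O]
  3. access R: MISS. Cache (old->new): [Q O R]
  4. access P: MISS. Cache (old->new): [Q O R P]
  5. access B: MISS. Cache (old->new): [Q O R P B]
  6. access R: HIT. Cache (old->new): [Q O R P B]
  7. access R: HIT. Cache (old->new): [Q O R P B]
  8. access O: HIT. Cache (old->new): [Q O R P B]
  9. access P: HIT. Cache (old->new): [Q O R P B]
  10. access R: HIT. Cache (old->new): [Q O R P B]
  11. access B: HIT. Cache (old->new): [Q O R P B]
Total: 6 hits, 5 misses, 0 evictions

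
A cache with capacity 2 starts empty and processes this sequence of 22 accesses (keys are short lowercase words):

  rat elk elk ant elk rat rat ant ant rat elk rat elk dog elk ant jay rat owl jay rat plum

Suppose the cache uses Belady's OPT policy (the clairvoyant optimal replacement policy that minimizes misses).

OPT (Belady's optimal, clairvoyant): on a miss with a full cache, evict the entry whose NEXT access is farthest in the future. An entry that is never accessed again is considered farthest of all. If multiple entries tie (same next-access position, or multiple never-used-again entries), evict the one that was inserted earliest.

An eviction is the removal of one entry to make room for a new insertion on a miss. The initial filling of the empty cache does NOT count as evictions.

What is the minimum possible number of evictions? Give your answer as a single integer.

Answer: 10

Derivation:
OPT (Belady) simulation (capacity=2):
  1. access rat: MISS. Cache: [rat]
  2. access elk: MISS. Cache: [rat elk]
  3. access elk: HIT. Next use of elk: step 5. Cache: [rat elk]
  4. access ant: MISS, evict rat (next use: step 6). Cache: [elk ant]
  5. access elk: HIT. Next use of elk: step 11. Cache: [elk ant]
  6. access rat: MISS, evict elk (next use: step 11). Cache: [ant rat]
  7. access rat: HIT. Next use of rat: step 10. Cache: [ant rat]
  8. access ant: HIT. Next use of ant: step 9. Cache: [ant rat]
  9. access ant: HIT. Next use of ant: step 16. Cache: [ant rat]
  10. access rat: HIT. Next use of rat: step 12. Cache: [ant rat]
  11. access elk: MISS, evict ant (next use: step 16). Cache: [rat elk]
  12. access rat: HIT. Next use of rat: step 18. Cache: [rat elk]
  13. access elk: HIT. Next use of elk: step 15. Cache: [rat elk]
  14. access dog: MISS, evict rat (next use: step 18). Cache: [elk dog]
  15. access elk: HIT. Next use of elk: never. Cache: [elk dog]
  16. access ant: MISS, evict elk (next use: never). Cache: [dog ant]
  17. access jay: MISS, evict dog (next use: never). Cache: [ant jay]
  18. access rat: MISS, evict ant (next use: never). Cache: [jay rat]
  19. access owl: MISS, evict rat (next use: step 21). Cache: [jay owl]
  20. access jay: HIT. Next use of jay: never. Cache: [jay owl]
  21. access rat: MISS, evict jay (next use: never). Cache: [owl rat]
  22. access plum: MISS, evict owl (next use: never). Cache: [rat plum]
Total: 10 hits, 12 misses, 10 evictions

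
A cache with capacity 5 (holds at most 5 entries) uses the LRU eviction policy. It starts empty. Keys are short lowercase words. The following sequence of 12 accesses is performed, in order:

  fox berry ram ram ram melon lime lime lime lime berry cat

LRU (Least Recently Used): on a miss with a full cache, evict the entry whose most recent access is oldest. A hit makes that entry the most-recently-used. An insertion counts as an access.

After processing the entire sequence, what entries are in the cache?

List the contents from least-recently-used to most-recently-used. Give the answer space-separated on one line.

Answer: ram melon lime berry cat

Derivation:
LRU simulation (capacity=5):
  1. access fox: MISS. Cache (LRU->MRU): [fox]
  2. access berry: MISS. Cache (LRU->MRU): [fox berry]
  3. access ram: MISS. Cache (LRU->MRU): [fox berry ram]
  4. access ram: HIT. Cache (LRU->MRU): [fox berry ram]
  5. access ram: HIT. Cache (LRU->MRU): [fox berry ram]
  6. access melon: MISS. Cache (LRU->MRU): [fox berry ram melon]
  7. access lime: MISS. Cache (LRU->MRU): [fox berry ram melon lime]
  8. access lime: HIT. Cache (LRU->MRU): [fox berry ram melon lime]
  9. access lime: HIT. Cache (LRU->MRU): [fox berry ram melon lime]
  10. access lime: HIT. Cache (LRU->MRU): [fox berry ram melon lime]
  11. access berry: HIT. Cache (LRU->MRU): [fox ram melon lime berry]
  12. access cat: MISS, evict fox. Cache (LRU->MRU): [ram melon lime berry cat]
Total: 6 hits, 6 misses, 1 evictions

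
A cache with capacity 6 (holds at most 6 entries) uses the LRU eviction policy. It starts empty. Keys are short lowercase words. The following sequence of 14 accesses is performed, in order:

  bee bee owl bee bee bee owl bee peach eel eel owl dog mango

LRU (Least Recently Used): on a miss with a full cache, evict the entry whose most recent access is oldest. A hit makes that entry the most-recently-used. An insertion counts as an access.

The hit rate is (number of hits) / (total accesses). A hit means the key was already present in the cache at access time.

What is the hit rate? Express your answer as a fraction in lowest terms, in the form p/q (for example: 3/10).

LRU simulation (capacity=6):
  1. access bee: MISS. Cache (LRU->MRU): [bee]
  2. access bee: HIT. Cache (LRU->MRU): [bee]
  3. access owl: MISS. Cache (LRU->MRU): [bee owl]
  4. access bee: HIT. Cache (LRU->MRU): [owl bee]
  5. access bee: HIT. Cache (LRU->MRU): [owl bee]
  6. access bee: HIT. Cache (LRU->MRU): [owl bee]
  7. access owl: HIT. Cache (LRU->MRU): [bee owl]
  8. access bee: HIT. Cache (LRU->MRU): [owl bee]
  9. access peach: MISS. Cache (LRU->MRU): [owl bee peach]
  10. access eel: MISS. Cache (LRU->MRU): [owl bee peach eel]
  11. access eel: HIT. Cache (LRU->MRU): [owl bee peach eel]
  12. access owl: HIT. Cache (LRU->MRU): [bee peach eel owl]
  13. access dog: MISS. Cache (LRU->MRU): [bee peach eel owl dog]
  14. access mango: MISS. Cache (LRU->MRU): [bee peach eel owl dog mango]
Total: 8 hits, 6 misses, 0 evictions

Hit rate = 8/14 = 4/7

Answer: 4/7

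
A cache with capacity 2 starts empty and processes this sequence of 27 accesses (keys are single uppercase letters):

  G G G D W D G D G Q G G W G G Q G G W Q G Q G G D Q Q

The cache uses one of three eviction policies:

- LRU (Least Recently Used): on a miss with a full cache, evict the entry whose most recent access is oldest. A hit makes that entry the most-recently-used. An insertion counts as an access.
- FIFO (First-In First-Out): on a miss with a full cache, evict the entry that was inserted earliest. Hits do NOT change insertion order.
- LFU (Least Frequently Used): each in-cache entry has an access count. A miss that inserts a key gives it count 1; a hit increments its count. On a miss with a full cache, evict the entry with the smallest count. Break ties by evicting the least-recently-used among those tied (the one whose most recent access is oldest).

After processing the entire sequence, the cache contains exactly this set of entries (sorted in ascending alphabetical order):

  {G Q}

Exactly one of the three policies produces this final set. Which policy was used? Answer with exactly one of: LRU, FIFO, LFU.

Simulating under each policy and comparing final sets:
  LRU: final set = {D Q} -> differs
  FIFO: final set = {D Q} -> differs
  LFU: final set = {G Q} -> MATCHES target
Only LFU produces the target set.

Answer: LFU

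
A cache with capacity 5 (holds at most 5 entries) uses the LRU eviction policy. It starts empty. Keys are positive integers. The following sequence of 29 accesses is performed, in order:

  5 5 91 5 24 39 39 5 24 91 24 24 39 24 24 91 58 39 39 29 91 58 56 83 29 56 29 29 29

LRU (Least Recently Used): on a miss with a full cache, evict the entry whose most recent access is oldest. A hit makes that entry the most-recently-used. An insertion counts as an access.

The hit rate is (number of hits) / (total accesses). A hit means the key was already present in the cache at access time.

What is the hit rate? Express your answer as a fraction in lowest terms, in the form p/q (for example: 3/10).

LRU simulation (capacity=5):
  1. access 5: MISS. Cache (LRU->MRU): [5]
  2. access 5: HIT. Cache (LRU->MRU): [5]
  3. access 91: MISS. Cache (LRU->MRU): [5 91]
  4. access 5: HIT. Cache (LRU->MRU): [91 5]
  5. access 24: MISS. Cache (LRU->MRU): [91 5 24]
  6. access 39: MISS. Cache (LRU->MRU): [91 5 24 39]
  7. access 39: HIT. Cache (LRU->MRU): [91 5 24 39]
  8. access 5: HIT. Cache (LRU->MRU): [91 24 39 5]
  9. access 24: HIT. Cache (LRU->MRU): [91 39 5 24]
  10. access 91: HIT. Cache (LRU->MRU): [39 5 24 91]
  11. access 24: HIT. Cache (LRU->MRU): [39 5 91 24]
  12. access 24: HIT. Cache (LRU->MRU): [39 5 91 24]
  13. access 39: HIT. Cache (LRU->MRU): [5 91 24 39]
  14. access 24: HIT. Cache (LRU->MRU): [5 91 39 24]
  15. access 24: HIT. Cache (LRU->MRU): [5 91 39 24]
  16. access 91: HIT. Cache (LRU->MRU): [5 39 24 91]
  17. access 58: MISS. Cache (LRU->MRU): [5 39 24 91 58]
  18. access 39: HIT. Cache (LRU->MRU): [5 24 91 58 39]
  19. access 39: HIT. Cache (LRU->MRU): [5 24 91 58 39]
  20. access 29: MISS, evict 5. Cache (LRU->MRU): [24 91 58 39 29]
  21. access 91: HIT. Cache (LRU->MRU): [24 58 39 29 91]
  22. access 58: HIT. Cache (LRU->MRU): [24 39 29 91 58]
  23. access 56: MISS, evict 24. Cache (LRU->MRU): [39 29 91 58 56]
  24. access 83: MISS, evict 39. Cache (LRU->MRU): [29 91 58 56 83]
  25. access 29: HIT. Cache (LRU->MRU): [91 58 56 83 29]
  26. access 56: HIT. Cache (LRU->MRU): [91 58 83 29 56]
  27. access 29: HIT. Cache (LRU->MRU): [91 58 83 56 29]
  28. access 29: HIT. Cache (LRU->MRU): [91 58 83 56 29]
  29. access 29: HIT. Cache (LRU->MRU): [91 58 83 56 29]
Total: 21 hits, 8 misses, 3 evictions

Hit rate = 21/29

Answer: 21/29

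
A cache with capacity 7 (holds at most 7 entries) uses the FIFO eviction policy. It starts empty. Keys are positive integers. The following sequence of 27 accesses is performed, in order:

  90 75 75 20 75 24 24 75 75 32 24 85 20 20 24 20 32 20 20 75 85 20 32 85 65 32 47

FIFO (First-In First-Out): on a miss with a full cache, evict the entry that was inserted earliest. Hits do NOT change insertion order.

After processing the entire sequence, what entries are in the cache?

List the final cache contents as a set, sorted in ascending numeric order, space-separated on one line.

FIFO simulation (capacity=7):
  1. access 90: MISS. Cache (old->new): [90]
  2. access 75: MISS. Cache (old->new): [90 75]
  3. access 75: HIT. Cache (old->new): [90 75]
  4. access 20: MISS. Cache (old->new): [90 75 20]
  5. access 75: HIT. Cache (old->new): [90 75 20]
  6. access 24: MISS. Cache (old->new): [90 75 20 24]
  7. access 24: HIT. Cache (old->new): [90 75 20 24]
  8. access 75: HIT. Cache (old->new): [90 75 20 24]
  9. access 75: HIT. Cache (old->new): [90 75 20 24]
  10. access 32: MISS. Cache (old->new): [90 75 20 24 32]
  11. access 24: HIT. Cache (old->new): [90 75 20 24 32]
  12. access 85: MISS. Cache (old->new): [90 75 20 24 32 85]
  13. access 20: HIT. Cache (old->new): [90 75 20 24 32 85]
  14. access 20: HIT. Cache (old->new): [90 75 20 24 32 85]
  15. access 24: HIT. Cache (old->new): [90 75 20 24 32 85]
  16. access 20: HIT. Cache (old->new): [90 75 20 24 32 85]
  17. access 32: HIT. Cache (old->new): [90 75 20 24 32 85]
  18. access 20: HIT. Cache (old->new): [90 75 20 24 32 85]
  19. access 20: HIT. Cache (old->new): [90 75 20 24 32 85]
  20. access 75: HIT. Cache (old->new): [90 75 20 24 32 85]
  21. access 85: HIT. Cache (old->new): [90 75 20 24 32 85]
  22. access 20: HIT. Cache (old->new): [90 75 20 24 32 85]
  23. access 32: HIT. Cache (old->new): [90 75 20 24 32 85]
  24. access 85: HIT. Cache (old->new): [90 75 20 24 32 85]
  25. access 65: MISS. Cache (old->new): [90 75 20 24 32 85 65]
  26. access 32: HIT. Cache (old->new): [90 75 20 24 32 85 65]
  27. access 47: MISS, evict 90. Cache (old->new): [75 20 24 32 85 65 47]
Total: 19 hits, 8 misses, 1 evictions

Answer: 20 24 32 47 65 75 85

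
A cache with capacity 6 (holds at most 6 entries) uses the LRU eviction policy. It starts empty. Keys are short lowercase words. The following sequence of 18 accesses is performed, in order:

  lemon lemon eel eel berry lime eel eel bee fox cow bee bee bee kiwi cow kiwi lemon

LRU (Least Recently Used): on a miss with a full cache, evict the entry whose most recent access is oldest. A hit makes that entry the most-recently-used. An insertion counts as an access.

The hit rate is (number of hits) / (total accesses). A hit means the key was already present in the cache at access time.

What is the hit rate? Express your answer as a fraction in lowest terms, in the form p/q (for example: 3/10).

LRU simulation (capacity=6):
  1. access lemon: MISS. Cache (LRU->MRU): [lemon]
  2. access lemon: HIT. Cache (LRU->MRU): [lemon]
  3. access eel: MISS. Cache (LRU->MRU): [lemon eel]
  4. access eel: HIT. Cache (LRU->MRU): [lemon eel]
  5. access berry: MISS. Cache (LRU->MRU): [lemon eel berry]
  6. access lime: MISS. Cache (LRU->MRU): [lemon eel berry lime]
  7. access eel: HIT. Cache (LRU->MRU): [lemon berry lime eel]
  8. access eel: HIT. Cache (LRU->MRU): [lemon berry lime eel]
  9. access bee: MISS. Cache (LRU->MRU): [lemon berry lime eel bee]
  10. access fox: MISS. Cache (LRU->MRU): [lemon berry lime eel bee fox]
  11. access cow: MISS, evict lemon. Cache (LRU->MRU): [berry lime eel bee fox cow]
  12. access bee: HIT. Cache (LRU->MRU): [berry lime eel fox cow bee]
  13. access bee: HIT. Cache (LRU->MRU): [berry lime eel fox cow bee]
  14. access bee: HIT. Cache (LRU->MRU): [berry lime eel fox cow bee]
  15. access kiwi: MISS, evict berry. Cache (LRU->MRU): [lime eel fox cow bee kiwi]
  16. access cow: HIT. Cache (LRU->MRU): [lime eel fox bee kiwi cow]
  17. access kiwi: HIT. Cache (LRU->MRU): [lime eel fox bee cow kiwi]
  18. access lemon: MISS, evict lime. Cache (LRU->MRU): [eel fox bee cow kiwi lemon]
Total: 9 hits, 9 misses, 3 evictions

Hit rate = 9/18 = 1/2

Answer: 1/2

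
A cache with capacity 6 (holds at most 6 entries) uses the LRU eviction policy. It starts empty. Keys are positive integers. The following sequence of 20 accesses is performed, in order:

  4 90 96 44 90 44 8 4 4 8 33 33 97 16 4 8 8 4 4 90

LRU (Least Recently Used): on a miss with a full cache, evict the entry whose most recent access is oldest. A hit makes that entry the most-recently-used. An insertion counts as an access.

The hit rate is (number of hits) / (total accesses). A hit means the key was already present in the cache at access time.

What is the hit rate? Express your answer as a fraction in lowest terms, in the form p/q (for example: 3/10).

LRU simulation (capacity=6):
  1. access 4: MISS. Cache (LRU->MRU): [4]
  2. access 90: MISS. Cache (LRU->MRU): [4 90]
  3. access 96: MISS. Cache (LRU->MRU): [4 90 96]
  4. access 44: MISS. Cache (LRU->MRU): [4 90 96 44]
  5. access 90: HIT. Cache (LRU->MRU): [4 96 44 90]
  6. access 44: HIT. Cache (LRU->MRU): [4 96 90 44]
  7. access 8: MISS. Cache (LRU->MRU): [4 96 90 44 8]
  8. access 4: HIT. Cache (LRU->MRU): [96 90 44 8 4]
  9. access 4: HIT. Cache (LRU->MRU): [96 90 44 8 4]
  10. access 8: HIT. Cache (LRU->MRU): [96 90 44 4 8]
  11. access 33: MISS. Cache (LRU->MRU): [96 90 44 4 8 33]
  12. access 33: HIT. Cache (LRU->MRU): [96 90 44 4 8 33]
  13. access 97: MISS, evict 96. Cache (LRU->MRU): [90 44 4 8 33 97]
  14. access 16: MISS, evict 90. Cache (LRU->MRU): [44 4 8 33 97 16]
  15. access 4: HIT. Cache (LRU->MRU): [44 8 33 97 16 4]
  16. access 8: HIT. Cache (LRU->MRU): [44 33 97 16 4 8]
  17. access 8: HIT. Cache (LRU->MRU): [44 33 97 16 4 8]
  18. access 4: HIT. Cache (LRU->MRU): [44 33 97 16 8 4]
  19. access 4: HIT. Cache (LRU->MRU): [44 33 97 16 8 4]
  20. access 90: MISS, evict 44. Cache (LRU->MRU): [33 97 16 8 4 90]
Total: 11 hits, 9 misses, 3 evictions

Hit rate = 11/20

Answer: 11/20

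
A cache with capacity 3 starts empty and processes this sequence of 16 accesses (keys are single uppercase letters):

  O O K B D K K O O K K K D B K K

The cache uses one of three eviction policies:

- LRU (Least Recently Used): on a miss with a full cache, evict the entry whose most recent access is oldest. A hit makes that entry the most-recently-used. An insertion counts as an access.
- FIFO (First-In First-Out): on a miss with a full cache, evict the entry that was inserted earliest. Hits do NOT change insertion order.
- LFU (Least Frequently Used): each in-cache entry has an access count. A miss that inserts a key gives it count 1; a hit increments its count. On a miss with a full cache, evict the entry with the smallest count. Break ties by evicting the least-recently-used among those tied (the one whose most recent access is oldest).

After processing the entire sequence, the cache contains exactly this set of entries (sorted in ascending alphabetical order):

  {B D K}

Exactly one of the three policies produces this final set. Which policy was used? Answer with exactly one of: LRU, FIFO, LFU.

Answer: LRU

Derivation:
Simulating under each policy and comparing final sets:
  LRU: final set = {B D K} -> MATCHES target
  FIFO: final set = {B K O} -> differs
  LFU: final set = {B K O} -> differs
Only LRU produces the target set.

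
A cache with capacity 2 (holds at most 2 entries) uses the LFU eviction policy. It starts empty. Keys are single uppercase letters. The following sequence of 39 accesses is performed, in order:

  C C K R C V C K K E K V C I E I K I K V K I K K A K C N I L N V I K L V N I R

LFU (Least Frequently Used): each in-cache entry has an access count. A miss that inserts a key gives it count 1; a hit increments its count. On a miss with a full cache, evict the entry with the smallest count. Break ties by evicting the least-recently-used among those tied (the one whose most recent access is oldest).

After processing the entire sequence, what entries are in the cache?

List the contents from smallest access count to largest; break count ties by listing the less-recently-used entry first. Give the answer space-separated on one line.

Answer: R C

Derivation:
LFU simulation (capacity=2):
  1. access C: MISS. Cache: [C(c=1)]
  2. access C: HIT, count now 2. Cache: [C(c=2)]
  3. access K: MISS. Cache: [K(c=1) C(c=2)]
  4. access R: MISS, evict K(c=1). Cache: [R(c=1) C(c=2)]
  5. access C: HIT, count now 3. Cache: [R(c=1) C(c=3)]
  6. access V: MISS, evict R(c=1). Cache: [V(c=1) C(c=3)]
  7. access C: HIT, count now 4. Cache: [V(c=1) C(c=4)]
  8. access K: MISS, evict V(c=1). Cache: [K(c=1) C(c=4)]
  9. access K: HIT, count now 2. Cache: [K(c=2) C(c=4)]
  10. access E: MISS, evict K(c=2). Cache: [E(c=1) C(c=4)]
  11. access K: MISS, evict E(c=1). Cache: [K(c=1) C(c=4)]
  12. access V: MISS, evict K(c=1). Cache: [V(c=1) C(c=4)]
  13. access C: HIT, count now 5. Cache: [V(c=1) C(c=5)]
  14. access I: MISS, evict V(c=1). Cache: [I(c=1) C(c=5)]
  15. access E: MISS, evict I(c=1). Cache: [E(c=1) C(c=5)]
  16. access I: MISS, evict E(c=1). Cache: [I(c=1) C(c=5)]
  17. access K: MISS, evict I(c=1). Cache: [K(c=1) C(c=5)]
  18. access I: MISS, evict K(c=1). Cache: [I(c=1) C(c=5)]
  19. access K: MISS, evict I(c=1). Cache: [K(c=1) C(c=5)]
  20. access V: MISS, evict K(c=1). Cache: [V(c=1) C(c=5)]
  21. access K: MISS, evict V(c=1). Cache: [K(c=1) C(c=5)]
  22. access I: MISS, evict K(c=1). Cache: [I(c=1) C(c=5)]
  23. access K: MISS, evict I(c=1). Cache: [K(c=1) C(c=5)]
  24. access K: HIT, count now 2. Cache: [K(c=2) C(c=5)]
  25. access A: MISS, evict K(c=2). Cache: [A(c=1) C(c=5)]
  26. access K: MISS, evict A(c=1). Cache: [K(c=1) C(c=5)]
  27. access C: HIT, count now 6. Cache: [K(c=1) C(c=6)]
  28. access N: MISS, evict K(c=1). Cache: [N(c=1) C(c=6)]
  29. access I: MISS, evict N(c=1). Cache: [I(c=1) C(c=6)]
  30. access L: MISS, evict I(c=1). Cache: [L(c=1) C(c=6)]
  31. access N: MISS, evict L(c=1). Cache: [N(c=1) C(c=6)]
  32. access V: MISS, evict N(c=1). Cache: [V(c=1) C(c=6)]
  33. access I: MISS, evict V(c=1). Cache: [I(c=1) C(c=6)]
  34. access K: MISS, evict I(c=1). Cache: [K(c=1) C(c=6)]
  35. access L: MISS, evict K(c=1). Cache: [L(c=1) C(c=6)]
  36. access V: MISS, evict L(c=1). Cache: [V(c=1) C(c=6)]
  37. access N: MISS, evict V(c=1). Cache: [N(c=1) C(c=6)]
  38. access I: MISS, evict N(c=1). Cache: [I(c=1) C(c=6)]
  39. access R: MISS, evict I(c=1). Cache: [R(c=1) C(c=6)]
Total: 7 hits, 32 misses, 30 evictions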